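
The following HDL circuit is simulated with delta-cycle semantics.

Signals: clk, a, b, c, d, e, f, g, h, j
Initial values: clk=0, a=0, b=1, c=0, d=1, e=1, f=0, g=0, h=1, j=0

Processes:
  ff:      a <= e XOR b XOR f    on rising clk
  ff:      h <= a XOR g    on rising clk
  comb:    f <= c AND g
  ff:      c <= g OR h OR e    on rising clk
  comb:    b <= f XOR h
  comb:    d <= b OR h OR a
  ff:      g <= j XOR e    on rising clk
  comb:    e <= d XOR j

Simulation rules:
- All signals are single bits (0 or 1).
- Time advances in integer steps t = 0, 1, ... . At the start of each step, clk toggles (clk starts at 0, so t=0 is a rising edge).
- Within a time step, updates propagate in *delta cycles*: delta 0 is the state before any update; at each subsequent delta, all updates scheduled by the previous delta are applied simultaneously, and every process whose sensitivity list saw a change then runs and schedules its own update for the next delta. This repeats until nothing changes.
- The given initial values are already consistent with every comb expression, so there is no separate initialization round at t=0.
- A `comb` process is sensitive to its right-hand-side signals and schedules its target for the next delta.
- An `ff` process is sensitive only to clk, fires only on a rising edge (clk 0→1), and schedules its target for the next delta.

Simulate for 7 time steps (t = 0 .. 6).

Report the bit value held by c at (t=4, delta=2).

1

t=0 Δ0: e=1 f=0 d=1 clk=0 j=0 a=0 h=1 g=0 c=0 b=1
  Δ1: clk:0→1
  Δ2: h:1→0, g:0→1, c:0→1
  Δ3: f:0→1, b:1→0
  Δ4: d:1→0, b:0→1
  Δ5: e:1→0, d:0→1
  Δ6: e:0→1
  (6Δ to stable)
t=1 Δ0: e=1 f=1 d=1 clk=1 j=0 a=0 h=0 g=1 c=1 b=1
  Δ1: clk:1→0
  (1Δ to stable)
t=2 Δ0: e=1 f=1 d=1 clk=0 j=0 a=0 h=0 g=1 c=1 b=1
  Δ1: clk:0→1
  Δ2: a:0→1, h:0→1
  Δ3: b:1→0
  (3Δ to stable)
t=3 Δ0: e=1 f=1 d=1 clk=1 j=0 a=1 h=1 g=1 c=1 b=0
  Δ1: clk:1→0
  (1Δ to stable)
t=4 Δ0: e=1 f=1 d=1 clk=0 j=0 a=1 h=1 g=1 c=1 b=0
  Δ1: clk:0→1
  Δ2: a:1→0, h:1→0
  Δ3: d:1→0, b:0→1
  Δ4: e:1→0, d:0→1
  Δ5: e:0→1
  (5Δ to stable)
t=5 Δ0: e=1 f=1 d=1 clk=1 j=0 a=0 h=0 g=1 c=1 b=1
  Δ1: clk:1→0
  (1Δ to stable)
t=6 Δ0: e=1 f=1 d=1 clk=0 j=0 a=0 h=0 g=1 c=1 b=1
  Δ1: clk:0→1
  Δ2: a:0→1, h:0→1
  Δ3: b:1→0
  (3Δ to stable)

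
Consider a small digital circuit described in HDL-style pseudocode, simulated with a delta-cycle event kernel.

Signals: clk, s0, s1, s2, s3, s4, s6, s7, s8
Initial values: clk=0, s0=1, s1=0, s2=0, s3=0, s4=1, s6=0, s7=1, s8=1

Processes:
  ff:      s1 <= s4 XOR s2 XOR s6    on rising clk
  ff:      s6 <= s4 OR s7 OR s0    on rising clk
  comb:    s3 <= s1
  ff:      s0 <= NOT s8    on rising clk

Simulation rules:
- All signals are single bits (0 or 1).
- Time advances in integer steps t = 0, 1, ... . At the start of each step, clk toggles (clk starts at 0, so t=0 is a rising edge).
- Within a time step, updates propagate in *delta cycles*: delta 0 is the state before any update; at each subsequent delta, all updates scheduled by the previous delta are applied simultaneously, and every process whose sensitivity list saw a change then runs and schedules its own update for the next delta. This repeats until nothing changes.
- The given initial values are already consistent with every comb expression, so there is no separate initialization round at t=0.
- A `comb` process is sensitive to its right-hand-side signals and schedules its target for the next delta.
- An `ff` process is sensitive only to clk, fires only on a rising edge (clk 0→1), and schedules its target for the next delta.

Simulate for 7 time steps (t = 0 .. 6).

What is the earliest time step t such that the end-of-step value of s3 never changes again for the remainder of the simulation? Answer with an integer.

2

t=0 Δ0: s1=0 s8=1 s0=1 s6=0 s3=0 s2=0 s4=1 s7=1 clk=0
  Δ1: clk:0→1
  Δ2: s1:0→1, s0:1→0, s6:0→1
  Δ3: s3:0→1
  (3Δ to stable)
t=1 Δ0: s1=1 s8=1 s0=0 s6=1 s3=1 s2=0 s4=1 s7=1 clk=1
  Δ1: clk:1→0
  (1Δ to stable)
t=2 Δ0: s1=1 s8=1 s0=0 s6=1 s3=1 s2=0 s4=1 s7=1 clk=0
  Δ1: clk:0→1
  Δ2: s1:1→0
  Δ3: s3:1→0
  (3Δ to stable)
t=3 Δ0: s1=0 s8=1 s0=0 s6=1 s3=0 s2=0 s4=1 s7=1 clk=1
  Δ1: clk:1→0
  (1Δ to stable)
t=4 Δ0: s1=0 s8=1 s0=0 s6=1 s3=0 s2=0 s4=1 s7=1 clk=0
  Δ1: clk:0→1
  (1Δ to stable)
t=5 Δ0: s1=0 s8=1 s0=0 s6=1 s3=0 s2=0 s4=1 s7=1 clk=1
  Δ1: clk:1→0
  (1Δ to stable)
t=6 Δ0: s1=0 s8=1 s0=0 s6=1 s3=0 s2=0 s4=1 s7=1 clk=0
  Δ1: clk:0→1
  (1Δ to stable)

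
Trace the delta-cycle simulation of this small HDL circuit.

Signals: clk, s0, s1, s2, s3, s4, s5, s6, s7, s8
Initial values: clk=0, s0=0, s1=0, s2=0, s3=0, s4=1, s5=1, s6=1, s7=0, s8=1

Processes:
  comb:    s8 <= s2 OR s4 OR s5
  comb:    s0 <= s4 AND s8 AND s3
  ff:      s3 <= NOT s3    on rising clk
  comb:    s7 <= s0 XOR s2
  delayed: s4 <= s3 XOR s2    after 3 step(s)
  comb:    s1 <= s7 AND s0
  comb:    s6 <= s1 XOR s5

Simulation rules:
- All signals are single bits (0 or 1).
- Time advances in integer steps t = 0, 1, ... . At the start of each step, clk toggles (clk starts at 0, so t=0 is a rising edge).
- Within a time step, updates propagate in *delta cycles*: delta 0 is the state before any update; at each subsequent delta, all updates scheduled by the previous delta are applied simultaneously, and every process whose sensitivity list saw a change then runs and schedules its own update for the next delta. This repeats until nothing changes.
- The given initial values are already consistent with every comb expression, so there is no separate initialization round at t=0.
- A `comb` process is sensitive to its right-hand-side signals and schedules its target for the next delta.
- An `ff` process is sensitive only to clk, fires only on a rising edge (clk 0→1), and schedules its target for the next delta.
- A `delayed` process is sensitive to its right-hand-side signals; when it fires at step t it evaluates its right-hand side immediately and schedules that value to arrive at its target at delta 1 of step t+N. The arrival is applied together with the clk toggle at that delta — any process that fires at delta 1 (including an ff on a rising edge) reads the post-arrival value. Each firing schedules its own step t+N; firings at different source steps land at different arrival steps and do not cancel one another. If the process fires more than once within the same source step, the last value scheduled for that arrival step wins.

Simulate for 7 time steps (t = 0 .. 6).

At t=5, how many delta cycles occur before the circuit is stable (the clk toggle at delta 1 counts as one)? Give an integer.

4

t0.Δ0 s8=1 s4=1 s0=0 s6=1 clk=0 s2=0 s1=0 s7=0 s3=0 s5=1
t0.Δ1 s8=1 s4=1 s0=0 s6=1 clk=1 s2=0 s1=0 s7=0 s3=0 s5=1
t0.Δ2 s8=1 s4=1 s0=0 s6=1 clk=1 s2=0 s1=0 s7=0 s3=1 s5=1
t0.Δ3 s8=1 s4=1 s0=1 s6=1 clk=1 s2=0 s1=0 s7=0 s3=1 s5=1
t0.Δ4 s8=1 s4=1 s0=1 s6=1 clk=1 s2=0 s1=0 s7=1 s3=1 s5=1
t0.Δ5 s8=1 s4=1 s0=1 s6=1 clk=1 s2=0 s1=1 s7=1 s3=1 s5=1
t0.Δ6 s8=1 s4=1 s0=1 s6=0 clk=1 s2=0 s1=1 s7=1 s3=1 s5=1
t1.Δ0 s8=1 s4=1 s0=1 s6=0 clk=1 s2=0 s1=1 s7=1 s3=1 s5=1
t1.Δ1 s8=1 s4=1 s0=1 s6=0 clk=0 s2=0 s1=1 s7=1 s3=1 s5=1
t2.Δ0 s8=1 s4=1 s0=1 s6=0 clk=0 s2=0 s1=1 s7=1 s3=1 s5=1
t2.Δ1 s8=1 s4=1 s0=1 s6=0 clk=1 s2=0 s1=1 s7=1 s3=1 s5=1
t2.Δ2 s8=1 s4=1 s0=1 s6=0 clk=1 s2=0 s1=1 s7=1 s3=0 s5=1
t2.Δ3 s8=1 s4=1 s0=0 s6=0 clk=1 s2=0 s1=1 s7=1 s3=0 s5=1
t2.Δ4 s8=1 s4=1 s0=0 s6=0 clk=1 s2=0 s1=0 s7=0 s3=0 s5=1
t2.Δ5 s8=1 s4=1 s0=0 s6=1 clk=1 s2=0 s1=0 s7=0 s3=0 s5=1
t3.Δ0 s8=1 s4=1 s0=0 s6=1 clk=1 s2=0 s1=0 s7=0 s3=0 s5=1
t3.Δ1 s8=1 s4=1 s0=0 s6=1 clk=0 s2=0 s1=0 s7=0 s3=0 s5=1
t4.Δ0 s8=1 s4=1 s0=0 s6=1 clk=0 s2=0 s1=0 s7=0 s3=0 s5=1
t4.Δ1 s8=1 s4=1 s0=0 s6=1 clk=1 s2=0 s1=0 s7=0 s3=0 s5=1
t4.Δ2 s8=1 s4=1 s0=0 s6=1 clk=1 s2=0 s1=0 s7=0 s3=1 s5=1
t4.Δ3 s8=1 s4=1 s0=1 s6=1 clk=1 s2=0 s1=0 s7=0 s3=1 s5=1
t4.Δ4 s8=1 s4=1 s0=1 s6=1 clk=1 s2=0 s1=0 s7=1 s3=1 s5=1
t4.Δ5 s8=1 s4=1 s0=1 s6=1 clk=1 s2=0 s1=1 s7=1 s3=1 s5=1
t4.Δ6 s8=1 s4=1 s0=1 s6=0 clk=1 s2=0 s1=1 s7=1 s3=1 s5=1
t5.Δ0 s8=1 s4=1 s0=1 s6=0 clk=1 s2=0 s1=1 s7=1 s3=1 s5=1
t5.Δ1 s8=1 s4=0 s0=1 s6=0 clk=0 s2=0 s1=1 s7=1 s3=1 s5=1
t5.Δ2 s8=1 s4=0 s0=0 s6=0 clk=0 s2=0 s1=1 s7=1 s3=1 s5=1
t5.Δ3 s8=1 s4=0 s0=0 s6=0 clk=0 s2=0 s1=0 s7=0 s3=1 s5=1
t5.Δ4 s8=1 s4=0 s0=0 s6=1 clk=0 s2=0 s1=0 s7=0 s3=1 s5=1
t6.Δ0 s8=1 s4=0 s0=0 s6=1 clk=0 s2=0 s1=0 s7=0 s3=1 s5=1
t6.Δ1 s8=1 s4=0 s0=0 s6=1 clk=1 s2=0 s1=0 s7=0 s3=1 s5=1
t6.Δ2 s8=1 s4=0 s0=0 s6=1 clk=1 s2=0 s1=0 s7=0 s3=0 s5=1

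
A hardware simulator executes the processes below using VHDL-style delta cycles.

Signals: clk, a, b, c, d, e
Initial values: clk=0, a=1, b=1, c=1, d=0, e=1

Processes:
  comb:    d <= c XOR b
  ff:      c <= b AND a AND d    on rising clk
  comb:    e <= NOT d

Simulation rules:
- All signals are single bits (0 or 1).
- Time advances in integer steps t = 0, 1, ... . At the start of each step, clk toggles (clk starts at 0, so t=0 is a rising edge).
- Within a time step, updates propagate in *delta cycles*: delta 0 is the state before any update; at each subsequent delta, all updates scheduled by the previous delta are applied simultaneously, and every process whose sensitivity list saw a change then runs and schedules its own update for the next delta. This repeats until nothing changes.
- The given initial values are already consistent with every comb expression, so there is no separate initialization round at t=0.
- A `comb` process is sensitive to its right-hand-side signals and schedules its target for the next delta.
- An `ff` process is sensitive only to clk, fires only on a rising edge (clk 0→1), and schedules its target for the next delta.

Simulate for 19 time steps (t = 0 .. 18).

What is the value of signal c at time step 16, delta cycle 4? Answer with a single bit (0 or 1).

0

t=0 Δ0: d=0 b=1 clk=0 e=1 c=1 a=1
  Δ1: clk:0→1
  Δ2: c:1→0
  Δ3: d:0→1
  Δ4: e:1→0
  (4Δ to stable)
t=1 Δ0: d=1 b=1 clk=1 e=0 c=0 a=1
  Δ1: clk:1→0
  (1Δ to stable)
t=2 Δ0: d=1 b=1 clk=0 e=0 c=0 a=1
  Δ1: clk:0→1
  Δ2: c:0→1
  Δ3: d:1→0
  Δ4: e:0→1
  (4Δ to stable)
t=3 Δ0: d=0 b=1 clk=1 e=1 c=1 a=1
  Δ1: clk:1→0
  (1Δ to stable)
t=4 Δ0: d=0 b=1 clk=0 e=1 c=1 a=1
  Δ1: clk:0→1
  Δ2: c:1→0
  Δ3: d:0→1
  Δ4: e:1→0
  (4Δ to stable)
t=5 Δ0: d=1 b=1 clk=1 e=0 c=0 a=1
  Δ1: clk:1→0
  (1Δ to stable)
t=6 Δ0: d=1 b=1 clk=0 e=0 c=0 a=1
  Δ1: clk:0→1
  Δ2: c:0→1
  Δ3: d:1→0
  Δ4: e:0→1
  (4Δ to stable)
t=7 Δ0: d=0 b=1 clk=1 e=1 c=1 a=1
  Δ1: clk:1→0
  (1Δ to stable)
t=8 Δ0: d=0 b=1 clk=0 e=1 c=1 a=1
  Δ1: clk:0→1
  Δ2: c:1→0
  Δ3: d:0→1
  Δ4: e:1→0
  (4Δ to stable)
t=9 Δ0: d=1 b=1 clk=1 e=0 c=0 a=1
  Δ1: clk:1→0
  (1Δ to stable)
t=10 Δ0: d=1 b=1 clk=0 e=0 c=0 a=1
  Δ1: clk:0→1
  Δ2: c:0→1
  Δ3: d:1→0
  Δ4: e:0→1
  (4Δ to stable)
t=11 Δ0: d=0 b=1 clk=1 e=1 c=1 a=1
  Δ1: clk:1→0
  (1Δ to stable)
t=12 Δ0: d=0 b=1 clk=0 e=1 c=1 a=1
  Δ1: clk:0→1
  Δ2: c:1→0
  Δ3: d:0→1
  Δ4: e:1→0
  (4Δ to stable)
t=13 Δ0: d=1 b=1 clk=1 e=0 c=0 a=1
  Δ1: clk:1→0
  (1Δ to stable)
t=14 Δ0: d=1 b=1 clk=0 e=0 c=0 a=1
  Δ1: clk:0→1
  Δ2: c:0→1
  Δ3: d:1→0
  Δ4: e:0→1
  (4Δ to stable)
t=15 Δ0: d=0 b=1 clk=1 e=1 c=1 a=1
  Δ1: clk:1→0
  (1Δ to stable)
t=16 Δ0: d=0 b=1 clk=0 e=1 c=1 a=1
  Δ1: clk:0→1
  Δ2: c:1→0
  Δ3: d:0→1
  Δ4: e:1→0
  (4Δ to stable)
t=17 Δ0: d=1 b=1 clk=1 e=0 c=0 a=1
  Δ1: clk:1→0
  (1Δ to stable)
t=18 Δ0: d=1 b=1 clk=0 e=0 c=0 a=1
  Δ1: clk:0→1
  Δ2: c:0→1
  Δ3: d:1→0
  Δ4: e:0→1
  (4Δ to stable)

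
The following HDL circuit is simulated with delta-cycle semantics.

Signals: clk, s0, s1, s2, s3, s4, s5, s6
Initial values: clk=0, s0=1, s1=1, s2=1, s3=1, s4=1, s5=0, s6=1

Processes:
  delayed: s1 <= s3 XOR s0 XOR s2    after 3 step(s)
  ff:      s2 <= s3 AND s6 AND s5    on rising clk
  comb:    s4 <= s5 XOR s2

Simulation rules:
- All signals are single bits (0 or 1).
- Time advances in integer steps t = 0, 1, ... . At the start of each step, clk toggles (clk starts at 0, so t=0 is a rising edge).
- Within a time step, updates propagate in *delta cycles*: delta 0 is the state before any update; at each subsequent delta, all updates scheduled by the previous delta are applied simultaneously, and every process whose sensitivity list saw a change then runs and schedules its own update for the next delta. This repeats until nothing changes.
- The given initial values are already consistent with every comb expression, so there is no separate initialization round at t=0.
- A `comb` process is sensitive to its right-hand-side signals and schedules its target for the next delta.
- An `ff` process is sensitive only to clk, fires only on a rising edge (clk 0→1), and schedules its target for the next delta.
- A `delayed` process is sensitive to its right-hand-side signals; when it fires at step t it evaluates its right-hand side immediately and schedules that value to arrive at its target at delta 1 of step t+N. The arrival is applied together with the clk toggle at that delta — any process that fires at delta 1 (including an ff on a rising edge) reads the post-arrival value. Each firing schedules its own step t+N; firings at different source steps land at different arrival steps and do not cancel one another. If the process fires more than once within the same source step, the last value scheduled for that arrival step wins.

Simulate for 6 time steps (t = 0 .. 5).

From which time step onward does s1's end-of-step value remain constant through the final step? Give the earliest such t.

t0.Δ0 s4=1 s3=1 s1=1 s5=0 clk=0 s6=1 s2=1 s0=1
t0.Δ1 s4=1 s3=1 s1=1 s5=0 clk=1 s6=1 s2=1 s0=1
t0.Δ2 s4=1 s3=1 s1=1 s5=0 clk=1 s6=1 s2=0 s0=1
t0.Δ3 s4=0 s3=1 s1=1 s5=0 clk=1 s6=1 s2=0 s0=1
t1.Δ0 s4=0 s3=1 s1=1 s5=0 clk=1 s6=1 s2=0 s0=1
t1.Δ1 s4=0 s3=1 s1=1 s5=0 clk=0 s6=1 s2=0 s0=1
t2.Δ0 s4=0 s3=1 s1=1 s5=0 clk=0 s6=1 s2=0 s0=1
t2.Δ1 s4=0 s3=1 s1=1 s5=0 clk=1 s6=1 s2=0 s0=1
t3.Δ0 s4=0 s3=1 s1=1 s5=0 clk=1 s6=1 s2=0 s0=1
t3.Δ1 s4=0 s3=1 s1=0 s5=0 clk=0 s6=1 s2=0 s0=1
t4.Δ0 s4=0 s3=1 s1=0 s5=0 clk=0 s6=1 s2=0 s0=1
t4.Δ1 s4=0 s3=1 s1=0 s5=0 clk=1 s6=1 s2=0 s0=1
t5.Δ0 s4=0 s3=1 s1=0 s5=0 clk=1 s6=1 s2=0 s0=1
t5.Δ1 s4=0 s3=1 s1=0 s5=0 clk=0 s6=1 s2=0 s0=1

3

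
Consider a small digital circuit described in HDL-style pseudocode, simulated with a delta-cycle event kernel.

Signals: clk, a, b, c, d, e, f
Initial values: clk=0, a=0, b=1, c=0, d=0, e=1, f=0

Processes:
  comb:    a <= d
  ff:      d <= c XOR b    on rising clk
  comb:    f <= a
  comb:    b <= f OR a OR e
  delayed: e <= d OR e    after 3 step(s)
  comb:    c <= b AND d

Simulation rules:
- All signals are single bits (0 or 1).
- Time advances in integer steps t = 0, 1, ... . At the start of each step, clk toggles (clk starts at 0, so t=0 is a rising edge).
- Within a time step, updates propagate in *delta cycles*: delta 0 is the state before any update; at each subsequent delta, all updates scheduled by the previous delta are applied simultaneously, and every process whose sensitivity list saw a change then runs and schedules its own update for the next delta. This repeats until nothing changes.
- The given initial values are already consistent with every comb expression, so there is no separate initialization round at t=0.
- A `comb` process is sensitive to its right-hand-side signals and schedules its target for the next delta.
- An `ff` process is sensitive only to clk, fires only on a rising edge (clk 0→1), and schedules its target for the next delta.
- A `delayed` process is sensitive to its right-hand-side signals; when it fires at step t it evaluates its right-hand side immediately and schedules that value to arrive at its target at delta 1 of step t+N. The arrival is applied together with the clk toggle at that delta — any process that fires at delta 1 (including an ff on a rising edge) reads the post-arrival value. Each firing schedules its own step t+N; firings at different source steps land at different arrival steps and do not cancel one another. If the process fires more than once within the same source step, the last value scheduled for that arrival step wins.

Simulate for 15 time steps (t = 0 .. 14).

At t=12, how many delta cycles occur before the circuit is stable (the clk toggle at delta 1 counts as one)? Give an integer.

t=0 Δ0: c=0 b=1 clk=0 d=0 f=0 a=0 e=1
  Δ1: clk:0→1
  Δ2: d:0→1
  Δ3: c:0→1, a:0→1
  Δ4: f:0→1
  (4Δ to stable)
t=1 Δ0: c=1 b=1 clk=1 d=1 f=1 a=1 e=1
  Δ1: clk:1→0
  (1Δ to stable)
t=2 Δ0: c=1 b=1 clk=0 d=1 f=1 a=1 e=1
  Δ1: clk:0→1
  Δ2: d:1→0
  Δ3: c:1→0, a:1→0
  Δ4: f:1→0
  (4Δ to stable)
t=3 Δ0: c=0 b=1 clk=1 d=0 f=0 a=0 e=1
  Δ1: clk:1→0
  (1Δ to stable)
t=4 Δ0: c=0 b=1 clk=0 d=0 f=0 a=0 e=1
  Δ1: clk:0→1
  Δ2: d:0→1
  Δ3: c:0→1, a:0→1
  Δ4: f:0→1
  (4Δ to stable)
t=5 Δ0: c=1 b=1 clk=1 d=1 f=1 a=1 e=1
  Δ1: clk:1→0
  (1Δ to stable)
t=6 Δ0: c=1 b=1 clk=0 d=1 f=1 a=1 e=1
  Δ1: clk:0→1
  Δ2: d:1→0
  Δ3: c:1→0, a:1→0
  Δ4: f:1→0
  (4Δ to stable)
t=7 Δ0: c=0 b=1 clk=1 d=0 f=0 a=0 e=1
  Δ1: clk:1→0
  (1Δ to stable)
t=8 Δ0: c=0 b=1 clk=0 d=0 f=0 a=0 e=1
  Δ1: clk:0→1
  Δ2: d:0→1
  Δ3: c:0→1, a:0→1
  Δ4: f:0→1
  (4Δ to stable)
t=9 Δ0: c=1 b=1 clk=1 d=1 f=1 a=1 e=1
  Δ1: clk:1→0
  (1Δ to stable)
t=10 Δ0: c=1 b=1 clk=0 d=1 f=1 a=1 e=1
  Δ1: clk:0→1
  Δ2: d:1→0
  Δ3: c:1→0, a:1→0
  Δ4: f:1→0
  (4Δ to stable)
t=11 Δ0: c=0 b=1 clk=1 d=0 f=0 a=0 e=1
  Δ1: clk:1→0
  (1Δ to stable)
t=12 Δ0: c=0 b=1 clk=0 d=0 f=0 a=0 e=1
  Δ1: clk:0→1
  Δ2: d:0→1
  Δ3: c:0→1, a:0→1
  Δ4: f:0→1
  (4Δ to stable)
t=13 Δ0: c=1 b=1 clk=1 d=1 f=1 a=1 e=1
  Δ1: clk:1→0
  (1Δ to stable)
t=14 Δ0: c=1 b=1 clk=0 d=1 f=1 a=1 e=1
  Δ1: clk:0→1
  Δ2: d:1→0
  Δ3: c:1→0, a:1→0
  Δ4: f:1→0
  (4Δ to stable)

4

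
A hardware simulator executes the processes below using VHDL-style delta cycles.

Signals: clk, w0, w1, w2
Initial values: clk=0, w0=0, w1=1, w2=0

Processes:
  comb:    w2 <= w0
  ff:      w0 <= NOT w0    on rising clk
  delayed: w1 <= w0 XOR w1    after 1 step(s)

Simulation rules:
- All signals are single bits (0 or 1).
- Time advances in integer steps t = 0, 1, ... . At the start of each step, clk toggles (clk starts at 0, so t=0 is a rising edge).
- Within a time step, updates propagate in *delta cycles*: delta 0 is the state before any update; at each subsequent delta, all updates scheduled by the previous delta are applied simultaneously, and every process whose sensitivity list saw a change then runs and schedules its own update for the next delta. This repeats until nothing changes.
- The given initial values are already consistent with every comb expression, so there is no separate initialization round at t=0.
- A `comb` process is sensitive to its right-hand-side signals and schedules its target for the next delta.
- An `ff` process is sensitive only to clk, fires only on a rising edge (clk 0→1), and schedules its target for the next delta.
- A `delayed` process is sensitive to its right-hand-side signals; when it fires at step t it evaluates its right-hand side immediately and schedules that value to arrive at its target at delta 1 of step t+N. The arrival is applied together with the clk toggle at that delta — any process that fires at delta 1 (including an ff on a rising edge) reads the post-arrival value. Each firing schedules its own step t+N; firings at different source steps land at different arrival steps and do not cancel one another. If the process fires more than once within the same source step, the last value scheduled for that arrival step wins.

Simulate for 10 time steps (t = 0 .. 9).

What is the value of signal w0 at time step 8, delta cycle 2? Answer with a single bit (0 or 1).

[bits: w1,clk,w2,w0]
t=0: Δ0=1000 Δ1=1100 Δ2=1101 Δ3=1111 | 3Δ
t=1: Δ0=1111 Δ1=0011 | 1Δ
t=2: Δ0=0011 Δ1=1111 Δ2=1110 Δ3=1100 | 3Δ
t=3: Δ0=1100 Δ1=1000 | 1Δ
t=4: Δ0=1000 Δ1=1100 Δ2=1101 Δ3=1111 | 3Δ
t=5: Δ0=1111 Δ1=0011 | 1Δ
t=6: Δ0=0011 Δ1=1111 Δ2=1110 Δ3=1100 | 3Δ
t=7: Δ0=1100 Δ1=1000 | 1Δ
t=8: Δ0=1000 Δ1=1100 Δ2=1101 Δ3=1111 | 3Δ
t=9: Δ0=1111 Δ1=0011 | 1Δ

1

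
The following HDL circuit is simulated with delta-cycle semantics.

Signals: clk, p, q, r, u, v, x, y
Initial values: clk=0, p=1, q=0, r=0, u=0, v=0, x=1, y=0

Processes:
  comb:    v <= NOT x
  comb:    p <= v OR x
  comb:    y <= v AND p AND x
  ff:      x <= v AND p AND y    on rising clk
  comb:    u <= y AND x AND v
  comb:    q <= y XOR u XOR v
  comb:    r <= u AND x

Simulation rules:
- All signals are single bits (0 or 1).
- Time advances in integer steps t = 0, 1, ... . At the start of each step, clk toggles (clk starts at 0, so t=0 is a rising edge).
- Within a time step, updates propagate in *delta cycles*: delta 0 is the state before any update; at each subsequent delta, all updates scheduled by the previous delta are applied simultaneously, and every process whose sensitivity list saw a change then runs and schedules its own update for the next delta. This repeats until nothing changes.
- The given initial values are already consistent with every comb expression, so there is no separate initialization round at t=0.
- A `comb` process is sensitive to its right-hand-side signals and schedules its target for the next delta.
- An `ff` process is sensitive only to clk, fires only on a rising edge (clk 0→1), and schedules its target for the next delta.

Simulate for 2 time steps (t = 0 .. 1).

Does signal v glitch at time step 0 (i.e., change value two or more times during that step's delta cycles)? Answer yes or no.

no

t0.Δ0 clk=0 v=0 q=0 x=1 p=1 u=0 r=0 y=0
t0.Δ1 clk=1 v=0 q=0 x=1 p=1 u=0 r=0 y=0
t0.Δ2 clk=1 v=0 q=0 x=0 p=1 u=0 r=0 y=0
t0.Δ3 clk=1 v=1 q=0 x=0 p=0 u=0 r=0 y=0
t0.Δ4 clk=1 v=1 q=1 x=0 p=1 u=0 r=0 y=0
t1.Δ0 clk=1 v=1 q=1 x=0 p=1 u=0 r=0 y=0
t1.Δ1 clk=0 v=1 q=1 x=0 p=1 u=0 r=0 y=0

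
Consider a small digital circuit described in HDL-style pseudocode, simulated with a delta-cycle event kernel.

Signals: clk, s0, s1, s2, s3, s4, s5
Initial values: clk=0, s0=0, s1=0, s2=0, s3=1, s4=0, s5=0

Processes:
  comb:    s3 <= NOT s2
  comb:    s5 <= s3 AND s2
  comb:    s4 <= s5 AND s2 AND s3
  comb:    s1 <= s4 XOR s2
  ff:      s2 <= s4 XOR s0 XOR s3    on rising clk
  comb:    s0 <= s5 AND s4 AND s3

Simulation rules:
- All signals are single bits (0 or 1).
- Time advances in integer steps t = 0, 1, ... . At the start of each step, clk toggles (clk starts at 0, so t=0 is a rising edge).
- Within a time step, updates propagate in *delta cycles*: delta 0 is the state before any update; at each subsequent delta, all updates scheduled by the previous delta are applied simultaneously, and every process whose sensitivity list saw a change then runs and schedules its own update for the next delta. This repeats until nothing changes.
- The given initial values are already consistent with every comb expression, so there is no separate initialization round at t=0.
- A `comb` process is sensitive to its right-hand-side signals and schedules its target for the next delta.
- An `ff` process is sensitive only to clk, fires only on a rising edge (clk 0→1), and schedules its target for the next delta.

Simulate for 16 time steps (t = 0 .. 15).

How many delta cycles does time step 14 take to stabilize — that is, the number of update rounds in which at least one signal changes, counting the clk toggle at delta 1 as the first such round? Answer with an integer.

3

[bits: s3,s1,s4,s0,clk,s5,s2]
t=0: Δ0=1000000 Δ1=1000100 Δ2=1000101 Δ3=0100111 Δ4=0100101 | 4Δ
t=1: Δ0=0100101 Δ1=0100001 | 1Δ
t=2: Δ0=0100001 Δ1=0100101 Δ2=0100100 Δ3=1000100 | 3Δ
t=3: Δ0=1000100 Δ1=1000000 | 1Δ
t=4: Δ0=1000000 Δ1=1000100 Δ2=1000101 Δ3=0100111 Δ4=0100101 | 4Δ
t=5: Δ0=0100101 Δ1=0100001 | 1Δ
t=6: Δ0=0100001 Δ1=0100101 Δ2=0100100 Δ3=1000100 | 3Δ
t=7: Δ0=1000100 Δ1=1000000 | 1Δ
t=8: Δ0=1000000 Δ1=1000100 Δ2=1000101 Δ3=0100111 Δ4=0100101 | 4Δ
t=9: Δ0=0100101 Δ1=0100001 | 1Δ
t=10: Δ0=0100001 Δ1=0100101 Δ2=0100100 Δ3=1000100 | 3Δ
t=11: Δ0=1000100 Δ1=1000000 | 1Δ
t=12: Δ0=1000000 Δ1=1000100 Δ2=1000101 Δ3=0100111 Δ4=0100101 | 4Δ
t=13: Δ0=0100101 Δ1=0100001 | 1Δ
t=14: Δ0=0100001 Δ1=0100101 Δ2=0100100 Δ3=1000100 | 3Δ
t=15: Δ0=1000100 Δ1=1000000 | 1Δ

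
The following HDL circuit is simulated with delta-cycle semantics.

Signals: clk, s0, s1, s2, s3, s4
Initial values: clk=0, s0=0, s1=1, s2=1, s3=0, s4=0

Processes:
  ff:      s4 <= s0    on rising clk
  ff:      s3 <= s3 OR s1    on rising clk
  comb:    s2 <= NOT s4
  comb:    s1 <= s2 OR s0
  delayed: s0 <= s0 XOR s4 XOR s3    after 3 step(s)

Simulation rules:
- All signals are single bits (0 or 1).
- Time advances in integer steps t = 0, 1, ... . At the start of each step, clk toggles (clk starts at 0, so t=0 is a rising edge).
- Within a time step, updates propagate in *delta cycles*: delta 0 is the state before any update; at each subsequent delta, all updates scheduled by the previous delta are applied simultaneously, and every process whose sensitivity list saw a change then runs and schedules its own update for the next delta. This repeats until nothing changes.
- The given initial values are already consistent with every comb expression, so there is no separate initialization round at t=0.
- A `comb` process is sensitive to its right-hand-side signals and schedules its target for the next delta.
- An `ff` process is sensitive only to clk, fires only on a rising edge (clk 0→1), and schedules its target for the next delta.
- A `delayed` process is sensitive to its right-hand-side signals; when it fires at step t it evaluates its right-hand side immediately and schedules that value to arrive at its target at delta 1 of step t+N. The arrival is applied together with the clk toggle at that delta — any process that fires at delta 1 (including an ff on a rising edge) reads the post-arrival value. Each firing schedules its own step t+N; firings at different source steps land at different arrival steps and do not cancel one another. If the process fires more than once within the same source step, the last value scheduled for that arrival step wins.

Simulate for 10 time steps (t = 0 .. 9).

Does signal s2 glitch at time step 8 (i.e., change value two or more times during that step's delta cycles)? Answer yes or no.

no

[bits: clk,s2,s1,s3,s0,s4]
t=0: Δ0=011000 Δ1=111000 Δ2=111100 | 2Δ
t=1: Δ0=111100 Δ1=011100 | 1Δ
t=2: Δ0=011100 Δ1=111100 | 1Δ
t=3: Δ0=111100 Δ1=011110 | 1Δ
t=4: Δ0=011110 Δ1=111110 Δ2=111111 Δ3=101111 | 3Δ
t=5: Δ0=101111 Δ1=001111 | 1Δ
t=6: Δ0=001111 Δ1=101101 Δ2=100100 Δ3=110100 Δ4=111100 | 4Δ
t=7: Δ0=111100 Δ1=011110 | 1Δ
t=8: Δ0=011110 Δ1=111110 Δ2=111111 Δ3=101111 | 3Δ
t=9: Δ0=101111 Δ1=001111 | 1Δ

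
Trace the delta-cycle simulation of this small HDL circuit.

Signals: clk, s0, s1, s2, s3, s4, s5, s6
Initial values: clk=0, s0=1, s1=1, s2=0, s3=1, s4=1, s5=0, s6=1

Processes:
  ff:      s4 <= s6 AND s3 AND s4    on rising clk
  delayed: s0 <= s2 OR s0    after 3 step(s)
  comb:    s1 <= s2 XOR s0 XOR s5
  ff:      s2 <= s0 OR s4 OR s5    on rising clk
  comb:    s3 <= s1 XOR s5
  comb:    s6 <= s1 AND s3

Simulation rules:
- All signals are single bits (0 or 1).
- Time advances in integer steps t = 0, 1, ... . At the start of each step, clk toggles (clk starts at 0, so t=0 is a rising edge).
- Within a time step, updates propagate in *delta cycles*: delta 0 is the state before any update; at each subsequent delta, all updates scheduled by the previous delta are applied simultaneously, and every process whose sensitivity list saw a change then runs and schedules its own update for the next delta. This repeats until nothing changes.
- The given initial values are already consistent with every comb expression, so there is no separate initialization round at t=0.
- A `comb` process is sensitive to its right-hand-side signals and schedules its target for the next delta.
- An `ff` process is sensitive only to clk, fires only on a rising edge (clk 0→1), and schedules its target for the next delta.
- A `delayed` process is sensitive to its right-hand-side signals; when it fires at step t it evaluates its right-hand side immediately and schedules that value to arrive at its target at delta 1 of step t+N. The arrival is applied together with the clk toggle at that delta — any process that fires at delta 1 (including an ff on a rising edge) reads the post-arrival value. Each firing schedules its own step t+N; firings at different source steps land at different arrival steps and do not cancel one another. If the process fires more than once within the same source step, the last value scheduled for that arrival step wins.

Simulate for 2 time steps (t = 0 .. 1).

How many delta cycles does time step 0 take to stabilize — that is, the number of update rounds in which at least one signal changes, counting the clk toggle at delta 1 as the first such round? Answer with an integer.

4

t0.Δ0 s6=1 s2=0 s5=0 s0=1 s3=1 clk=0 s1=1 s4=1
t0.Δ1 s6=1 s2=0 s5=0 s0=1 s3=1 clk=1 s1=1 s4=1
t0.Δ2 s6=1 s2=1 s5=0 s0=1 s3=1 clk=1 s1=1 s4=1
t0.Δ3 s6=1 s2=1 s5=0 s0=1 s3=1 clk=1 s1=0 s4=1
t0.Δ4 s6=0 s2=1 s5=0 s0=1 s3=0 clk=1 s1=0 s4=1
t1.Δ0 s6=0 s2=1 s5=0 s0=1 s3=0 clk=1 s1=0 s4=1
t1.Δ1 s6=0 s2=1 s5=0 s0=1 s3=0 clk=0 s1=0 s4=1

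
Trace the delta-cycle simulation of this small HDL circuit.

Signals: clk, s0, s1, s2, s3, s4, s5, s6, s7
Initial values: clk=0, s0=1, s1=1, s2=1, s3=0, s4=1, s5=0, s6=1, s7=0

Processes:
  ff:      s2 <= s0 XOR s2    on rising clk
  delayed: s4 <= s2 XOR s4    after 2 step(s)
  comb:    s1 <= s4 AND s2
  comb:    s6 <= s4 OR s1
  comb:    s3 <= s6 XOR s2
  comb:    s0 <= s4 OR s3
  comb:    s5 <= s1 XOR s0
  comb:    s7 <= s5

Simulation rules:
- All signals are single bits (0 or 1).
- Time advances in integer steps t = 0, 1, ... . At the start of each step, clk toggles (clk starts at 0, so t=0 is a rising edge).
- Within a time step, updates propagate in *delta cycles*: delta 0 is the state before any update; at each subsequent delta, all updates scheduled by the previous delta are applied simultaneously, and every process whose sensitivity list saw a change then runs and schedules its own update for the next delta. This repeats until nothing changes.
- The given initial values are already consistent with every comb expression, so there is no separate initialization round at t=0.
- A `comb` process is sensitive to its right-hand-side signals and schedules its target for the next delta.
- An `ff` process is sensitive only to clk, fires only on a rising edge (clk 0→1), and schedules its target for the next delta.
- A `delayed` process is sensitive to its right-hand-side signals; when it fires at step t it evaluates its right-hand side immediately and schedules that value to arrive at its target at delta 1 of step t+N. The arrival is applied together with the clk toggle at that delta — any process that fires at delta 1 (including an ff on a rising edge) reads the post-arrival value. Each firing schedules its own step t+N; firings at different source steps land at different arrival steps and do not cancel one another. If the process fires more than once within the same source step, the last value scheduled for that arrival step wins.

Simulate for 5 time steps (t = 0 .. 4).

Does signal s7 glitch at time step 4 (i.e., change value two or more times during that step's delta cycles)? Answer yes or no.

yes

t0.Δ0 s7=0 s5=0 clk=0 s0=1 s3=0 s6=1 s2=1 s4=1 s1=1
t0.Δ1 s7=0 s5=0 clk=1 s0=1 s3=0 s6=1 s2=1 s4=1 s1=1
t0.Δ2 s7=0 s5=0 clk=1 s0=1 s3=0 s6=1 s2=0 s4=1 s1=1
t0.Δ3 s7=0 s5=0 clk=1 s0=1 s3=1 s6=1 s2=0 s4=1 s1=0
t0.Δ4 s7=0 s5=1 clk=1 s0=1 s3=1 s6=1 s2=0 s4=1 s1=0
t0.Δ5 s7=1 s5=1 clk=1 s0=1 s3=1 s6=1 s2=0 s4=1 s1=0
t1.Δ0 s7=1 s5=1 clk=1 s0=1 s3=1 s6=1 s2=0 s4=1 s1=0
t1.Δ1 s7=1 s5=1 clk=0 s0=1 s3=1 s6=1 s2=0 s4=1 s1=0
t2.Δ0 s7=1 s5=1 clk=0 s0=1 s3=1 s6=1 s2=0 s4=1 s1=0
t2.Δ1 s7=1 s5=1 clk=1 s0=1 s3=1 s6=1 s2=0 s4=1 s1=0
t2.Δ2 s7=1 s5=1 clk=1 s0=1 s3=1 s6=1 s2=1 s4=1 s1=0
t2.Δ3 s7=1 s5=1 clk=1 s0=1 s3=0 s6=1 s2=1 s4=1 s1=1
t2.Δ4 s7=1 s5=0 clk=1 s0=1 s3=0 s6=1 s2=1 s4=1 s1=1
t2.Δ5 s7=0 s5=0 clk=1 s0=1 s3=0 s6=1 s2=1 s4=1 s1=1
t3.Δ0 s7=0 s5=0 clk=1 s0=1 s3=0 s6=1 s2=1 s4=1 s1=1
t3.Δ1 s7=0 s5=0 clk=0 s0=1 s3=0 s6=1 s2=1 s4=1 s1=1
t4.Δ0 s7=0 s5=0 clk=0 s0=1 s3=0 s6=1 s2=1 s4=1 s1=1
t4.Δ1 s7=0 s5=0 clk=1 s0=1 s3=0 s6=1 s2=1 s4=0 s1=1
t4.Δ2 s7=0 s5=0 clk=1 s0=0 s3=0 s6=1 s2=0 s4=0 s1=0
t4.Δ3 s7=0 s5=0 clk=1 s0=0 s3=1 s6=0 s2=0 s4=0 s1=0
t4.Δ4 s7=0 s5=0 clk=1 s0=1 s3=0 s6=0 s2=0 s4=0 s1=0
t4.Δ5 s7=0 s5=1 clk=1 s0=0 s3=0 s6=0 s2=0 s4=0 s1=0
t4.Δ6 s7=1 s5=0 clk=1 s0=0 s3=0 s6=0 s2=0 s4=0 s1=0
t4.Δ7 s7=0 s5=0 clk=1 s0=0 s3=0 s6=0 s2=0 s4=0 s1=0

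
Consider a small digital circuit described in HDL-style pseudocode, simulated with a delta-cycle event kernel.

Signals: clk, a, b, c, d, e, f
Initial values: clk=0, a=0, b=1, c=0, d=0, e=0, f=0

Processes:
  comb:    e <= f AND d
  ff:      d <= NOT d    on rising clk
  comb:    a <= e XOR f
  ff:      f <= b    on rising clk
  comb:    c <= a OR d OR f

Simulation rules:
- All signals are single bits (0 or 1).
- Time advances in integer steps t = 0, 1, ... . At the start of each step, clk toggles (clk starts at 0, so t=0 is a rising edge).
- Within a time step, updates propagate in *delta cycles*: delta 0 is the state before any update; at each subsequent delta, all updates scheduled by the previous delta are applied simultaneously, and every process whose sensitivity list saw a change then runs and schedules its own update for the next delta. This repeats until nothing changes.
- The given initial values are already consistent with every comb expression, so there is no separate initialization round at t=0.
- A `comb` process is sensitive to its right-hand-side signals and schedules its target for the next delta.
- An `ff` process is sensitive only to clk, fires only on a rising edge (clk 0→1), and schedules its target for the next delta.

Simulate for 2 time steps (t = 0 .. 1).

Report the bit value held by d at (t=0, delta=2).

1

t=0 Δ0: a=0 f=0 e=0 d=0 b=1 clk=0 c=0
  Δ1: clk:0→1
  Δ2: f:0→1, d:0→1
  Δ3: a:0→1, e:0→1, c:0→1
  Δ4: a:1→0
  (4Δ to stable)
t=1 Δ0: a=0 f=1 e=1 d=1 b=1 clk=1 c=1
  Δ1: clk:1→0
  (1Δ to stable)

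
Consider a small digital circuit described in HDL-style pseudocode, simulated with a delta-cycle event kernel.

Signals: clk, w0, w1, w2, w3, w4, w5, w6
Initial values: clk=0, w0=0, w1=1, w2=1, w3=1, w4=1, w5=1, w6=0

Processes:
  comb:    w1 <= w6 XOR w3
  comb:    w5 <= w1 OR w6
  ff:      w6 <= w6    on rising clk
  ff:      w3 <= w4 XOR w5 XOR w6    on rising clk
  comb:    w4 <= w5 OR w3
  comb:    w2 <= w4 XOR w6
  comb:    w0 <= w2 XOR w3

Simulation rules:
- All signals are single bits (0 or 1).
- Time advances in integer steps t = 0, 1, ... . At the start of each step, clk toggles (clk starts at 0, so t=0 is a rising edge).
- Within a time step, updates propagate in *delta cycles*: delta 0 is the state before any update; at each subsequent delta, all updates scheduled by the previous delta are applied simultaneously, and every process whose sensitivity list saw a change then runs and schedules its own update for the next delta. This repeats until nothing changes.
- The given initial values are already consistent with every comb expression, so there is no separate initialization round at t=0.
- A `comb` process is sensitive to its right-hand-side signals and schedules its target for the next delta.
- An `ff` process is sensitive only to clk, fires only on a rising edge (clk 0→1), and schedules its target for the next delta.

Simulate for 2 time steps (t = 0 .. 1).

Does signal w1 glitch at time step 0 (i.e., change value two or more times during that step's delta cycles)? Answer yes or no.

t0.Δ0 w5=1 w0=0 w4=1 clk=0 w6=0 w1=1 w2=1 w3=1
t0.Δ1 w5=1 w0=0 w4=1 clk=1 w6=0 w1=1 w2=1 w3=1
t0.Δ2 w5=1 w0=0 w4=1 clk=1 w6=0 w1=1 w2=1 w3=0
t0.Δ3 w5=1 w0=1 w4=1 clk=1 w6=0 w1=0 w2=1 w3=0
t0.Δ4 w5=0 w0=1 w4=1 clk=1 w6=0 w1=0 w2=1 w3=0
t0.Δ5 w5=0 w0=1 w4=0 clk=1 w6=0 w1=0 w2=1 w3=0
t0.Δ6 w5=0 w0=1 w4=0 clk=1 w6=0 w1=0 w2=0 w3=0
t0.Δ7 w5=0 w0=0 w4=0 clk=1 w6=0 w1=0 w2=0 w3=0
t1.Δ0 w5=0 w0=0 w4=0 clk=1 w6=0 w1=0 w2=0 w3=0
t1.Δ1 w5=0 w0=0 w4=0 clk=0 w6=0 w1=0 w2=0 w3=0

no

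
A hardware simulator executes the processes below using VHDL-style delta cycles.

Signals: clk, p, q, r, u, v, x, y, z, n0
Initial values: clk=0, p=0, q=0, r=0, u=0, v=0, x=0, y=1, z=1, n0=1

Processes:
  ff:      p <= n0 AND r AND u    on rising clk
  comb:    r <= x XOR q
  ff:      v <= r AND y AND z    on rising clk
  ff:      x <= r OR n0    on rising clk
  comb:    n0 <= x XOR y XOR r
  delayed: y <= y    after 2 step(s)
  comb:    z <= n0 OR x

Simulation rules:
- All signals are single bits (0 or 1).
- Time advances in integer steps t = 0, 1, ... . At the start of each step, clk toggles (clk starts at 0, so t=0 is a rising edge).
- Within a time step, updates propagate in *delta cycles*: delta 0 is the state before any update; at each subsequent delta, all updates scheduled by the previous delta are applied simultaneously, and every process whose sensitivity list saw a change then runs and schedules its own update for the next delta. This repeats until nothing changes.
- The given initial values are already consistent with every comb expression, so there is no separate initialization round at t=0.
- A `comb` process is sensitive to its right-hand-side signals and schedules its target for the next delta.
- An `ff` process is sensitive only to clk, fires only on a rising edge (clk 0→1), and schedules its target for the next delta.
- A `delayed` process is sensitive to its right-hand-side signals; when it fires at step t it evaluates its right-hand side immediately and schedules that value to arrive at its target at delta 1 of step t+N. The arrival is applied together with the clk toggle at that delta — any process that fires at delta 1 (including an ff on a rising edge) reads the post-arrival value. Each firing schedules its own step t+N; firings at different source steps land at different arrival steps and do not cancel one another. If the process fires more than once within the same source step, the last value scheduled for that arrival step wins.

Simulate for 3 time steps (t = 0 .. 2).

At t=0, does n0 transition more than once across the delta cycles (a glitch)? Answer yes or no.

yes

t=0 Δ0: y=1 n0=1 r=0 x=0 u=0 q=0 z=1 p=0 clk=0 v=0
  Δ1: clk:0→1
  Δ2: x:0→1
  Δ3: n0:1→0, r:0→1
  Δ4: n0:0→1
  (4Δ to stable)
t=1 Δ0: y=1 n0=1 r=1 x=1 u=0 q=0 z=1 p=0 clk=1 v=0
  Δ1: clk:1→0
  (1Δ to stable)
t=2 Δ0: y=1 n0=1 r=1 x=1 u=0 q=0 z=1 p=0 clk=0 v=0
  Δ1: clk:0→1
  Δ2: v:0→1
  (2Δ to stable)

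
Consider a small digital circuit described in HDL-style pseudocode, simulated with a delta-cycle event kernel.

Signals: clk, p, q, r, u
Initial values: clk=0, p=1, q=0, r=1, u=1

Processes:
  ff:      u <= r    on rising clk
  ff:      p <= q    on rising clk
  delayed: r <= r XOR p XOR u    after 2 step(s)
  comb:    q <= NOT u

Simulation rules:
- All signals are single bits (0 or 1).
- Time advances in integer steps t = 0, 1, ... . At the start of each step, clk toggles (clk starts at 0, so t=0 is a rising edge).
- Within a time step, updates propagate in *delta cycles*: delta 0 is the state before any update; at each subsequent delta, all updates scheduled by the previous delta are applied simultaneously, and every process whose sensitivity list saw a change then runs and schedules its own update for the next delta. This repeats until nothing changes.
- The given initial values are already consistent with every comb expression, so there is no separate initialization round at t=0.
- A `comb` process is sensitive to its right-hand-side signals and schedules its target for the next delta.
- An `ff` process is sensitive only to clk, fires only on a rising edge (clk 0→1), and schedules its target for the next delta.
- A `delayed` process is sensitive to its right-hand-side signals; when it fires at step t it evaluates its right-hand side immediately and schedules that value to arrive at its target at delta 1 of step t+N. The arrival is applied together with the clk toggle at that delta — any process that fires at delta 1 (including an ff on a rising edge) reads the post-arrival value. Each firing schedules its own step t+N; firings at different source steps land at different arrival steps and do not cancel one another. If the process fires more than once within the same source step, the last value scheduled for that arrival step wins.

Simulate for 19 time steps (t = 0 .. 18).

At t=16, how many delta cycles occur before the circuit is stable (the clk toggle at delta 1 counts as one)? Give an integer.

2

[bits: clk,q,u,p,r]
t=0: Δ0=00111 Δ1=10111 Δ2=10101 | 2Δ
t=1: Δ0=10101 Δ1=00101 | 1Δ
t=2: Δ0=00101 Δ1=10100 Δ2=10000 Δ3=11000 | 3Δ
t=3: Δ0=11000 Δ1=01000 | 1Δ
t=4: Δ0=01000 Δ1=11000 Δ2=11010 | 2Δ
t=5: Δ0=11010 Δ1=01010 | 1Δ
t=6: Δ0=01010 Δ1=11011 Δ2=11111 Δ3=10111 | 3Δ
t=7: Δ0=10111 Δ1=00111 | 1Δ
t=8: Δ0=00111 Δ1=10111 Δ2=10101 | 2Δ
t=9: Δ0=10101 Δ1=00101 | 1Δ
t=10: Δ0=00101 Δ1=10100 Δ2=10000 Δ3=11000 | 3Δ
t=11: Δ0=11000 Δ1=01000 | 1Δ
t=12: Δ0=01000 Δ1=11000 Δ2=11010 | 2Δ
t=13: Δ0=11010 Δ1=01010 | 1Δ
t=14: Δ0=01010 Δ1=11011 Δ2=11111 Δ3=10111 | 3Δ
t=15: Δ0=10111 Δ1=00111 | 1Δ
t=16: Δ0=00111 Δ1=10111 Δ2=10101 | 2Δ
t=17: Δ0=10101 Δ1=00101 | 1Δ
t=18: Δ0=00101 Δ1=10100 Δ2=10000 Δ3=11000 | 3Δ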